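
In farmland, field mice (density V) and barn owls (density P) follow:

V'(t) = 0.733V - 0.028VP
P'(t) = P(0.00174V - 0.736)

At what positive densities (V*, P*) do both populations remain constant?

V* ≈ 423, P* ≈ 26.2

Set dP/dt = 0 with P > 0: 0.00174V - 0.736 = 0, so V* = 0.736/0.00174 = 423.
Set dV/dt = 0 with V > 0: 0.733 - 0.028P = 0, so P* = 0.733/0.028 = 26.2.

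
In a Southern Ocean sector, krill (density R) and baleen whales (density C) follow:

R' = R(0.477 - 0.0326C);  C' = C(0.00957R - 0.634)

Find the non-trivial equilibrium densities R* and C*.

R* ≈ 66.2, C* ≈ 14.6

Set dC/dt = 0 with C > 0: 0.00957R - 0.634 = 0, so R* = 0.634/0.00957 = 66.2.
Set dR/dt = 0 with R > 0: 0.477 - 0.0326C = 0, so C* = 0.477/0.0326 = 14.6.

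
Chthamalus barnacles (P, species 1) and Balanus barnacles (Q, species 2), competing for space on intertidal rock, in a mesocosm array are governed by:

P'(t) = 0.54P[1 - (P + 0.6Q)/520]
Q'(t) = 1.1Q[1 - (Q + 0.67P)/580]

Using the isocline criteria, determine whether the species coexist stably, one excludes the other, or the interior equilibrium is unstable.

Compare the nullcline intercepts: K1/α12 = 520/0.6 = 867 > K2 = 580; K2/α21 = 580/0.67 = 866 > K1 = 520.
Since both inequalities hold, each species can invade when rare, so the interior equilibrium is stable.

stable coexistence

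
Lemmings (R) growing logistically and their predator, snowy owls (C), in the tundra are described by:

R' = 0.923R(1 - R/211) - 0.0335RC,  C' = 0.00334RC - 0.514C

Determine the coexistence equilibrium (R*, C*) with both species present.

R* ≈ 154, C* ≈ 7.46

From dC/dt = 0 with C > 0: 0.00334R* = 0.514, so R* = 154.
Substitute into dR/dt = 0: 0.923(1 - 154/211) = 0.0335C*.
The bracket is 0.271, giving C* = 0.25/0.0335 = 7.46.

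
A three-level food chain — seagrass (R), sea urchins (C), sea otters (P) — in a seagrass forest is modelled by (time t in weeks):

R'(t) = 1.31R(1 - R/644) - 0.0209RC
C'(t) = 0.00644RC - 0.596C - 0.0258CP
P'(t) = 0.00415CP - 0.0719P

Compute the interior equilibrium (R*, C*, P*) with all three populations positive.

From dP/dt = 0: 0.00415C* = 0.0719, so C* = 17.3.
From dR/dt = 0: 1.31(1 - R*/644) = 0.0209·17.3, giving R* = 644·(1 - 0.276) = 466.
From dC/dt = 0: 0.00644·466 - 0.596 = 0.0258P*, so P* = 2.4/0.0258 = 93.2.

R* ≈ 466, C* ≈ 17.3, P* ≈ 93.2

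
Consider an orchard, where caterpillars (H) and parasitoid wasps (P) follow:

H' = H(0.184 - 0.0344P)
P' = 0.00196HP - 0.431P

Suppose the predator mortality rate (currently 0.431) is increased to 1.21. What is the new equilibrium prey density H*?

H* ≈ 617

At the interior fixed point, setting dP/dt = 0 with P > 0 fixes H* = (predator death rate)/(HP coefficient) — independent of the other coefficients.
With the change, H* = 1.21/0.00196 = 617; it rises from 220.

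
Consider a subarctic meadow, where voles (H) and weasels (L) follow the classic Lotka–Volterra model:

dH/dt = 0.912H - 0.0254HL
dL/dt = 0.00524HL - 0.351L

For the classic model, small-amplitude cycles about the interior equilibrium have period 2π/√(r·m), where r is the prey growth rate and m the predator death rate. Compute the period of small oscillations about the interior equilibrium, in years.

Here r = 0.912 and m = 0.351, so r·m = 0.32.
ω = √0.32 = 0.566 per year, hence T = 2π/ω ≈ 11.1 years.

T ≈ 11.1 years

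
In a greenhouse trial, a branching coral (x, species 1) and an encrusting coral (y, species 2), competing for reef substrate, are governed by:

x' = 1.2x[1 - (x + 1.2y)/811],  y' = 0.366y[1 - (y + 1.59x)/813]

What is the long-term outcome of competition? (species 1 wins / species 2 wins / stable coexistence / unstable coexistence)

Compare the nullcline intercepts: K1/α12 = 811/1.2 = 676 < K2 = 813; K2/α21 = 813/1.59 = 511 < K1 = 811.
Since both are reversed, neither can invade when rare; the interior point is a saddle.

unstable coexistence (outcome depends on initial conditions)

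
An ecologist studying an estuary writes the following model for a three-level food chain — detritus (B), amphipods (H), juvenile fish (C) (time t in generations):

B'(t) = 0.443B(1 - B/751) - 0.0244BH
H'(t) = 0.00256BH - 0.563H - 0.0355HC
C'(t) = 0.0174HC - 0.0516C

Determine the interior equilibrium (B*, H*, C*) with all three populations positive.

From dC/dt = 0: 0.0174H* = 0.0516, so H* = 2.97.
From dB/dt = 0: 0.443(1 - B*/751) = 0.0244·2.97, giving B* = 751·(1 - 0.163) = 628.
From dH/dt = 0: 0.00256·628 - 0.563 = 0.0355C*, so C* = 1.05/0.0355 = 29.5.

B* ≈ 628, H* ≈ 2.97, C* ≈ 29.5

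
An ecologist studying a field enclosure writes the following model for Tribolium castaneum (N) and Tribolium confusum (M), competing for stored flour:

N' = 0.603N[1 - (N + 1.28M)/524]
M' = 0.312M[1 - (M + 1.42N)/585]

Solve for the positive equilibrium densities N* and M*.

N* ≈ 275, M* ≈ 195

Setting both brackets to zero gives the nullclines N + 1.28M = 524 and 1.42N + M = 585.
Substituting M = 585 - 1.42N into the first: N(1 - 1.28·1.42) = 524 - 1.28·585.
So N* = -225/-0.818 = 275, and then M* = 585 - 1.42·275 = 195.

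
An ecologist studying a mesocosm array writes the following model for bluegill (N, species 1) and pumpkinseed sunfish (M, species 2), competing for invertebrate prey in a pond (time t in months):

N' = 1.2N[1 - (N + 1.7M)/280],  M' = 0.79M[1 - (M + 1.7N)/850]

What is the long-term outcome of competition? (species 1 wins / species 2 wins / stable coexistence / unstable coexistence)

species 2 excludes species 1

Compare the nullcline intercepts: K1/α12 = 280/1.7 = 165 < K2 = 850; K2/α21 = 850/1.7 = 500 > K1 = 280.
Since the inequalities point opposite ways, species 2 can invade but species 1 cannot.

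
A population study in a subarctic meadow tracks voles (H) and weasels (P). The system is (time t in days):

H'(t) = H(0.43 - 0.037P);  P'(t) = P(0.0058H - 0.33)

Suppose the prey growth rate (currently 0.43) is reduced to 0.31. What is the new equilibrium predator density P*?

P* ≈ 8.38

At the interior fixed point, setting dH/dt = 0 with H > 0 fixes P* = (prey growth rate)/(HP coefficient) — independent of the other coefficients.
With the change, P* = 0.31/0.037 = 8.38; it falls from 11.6.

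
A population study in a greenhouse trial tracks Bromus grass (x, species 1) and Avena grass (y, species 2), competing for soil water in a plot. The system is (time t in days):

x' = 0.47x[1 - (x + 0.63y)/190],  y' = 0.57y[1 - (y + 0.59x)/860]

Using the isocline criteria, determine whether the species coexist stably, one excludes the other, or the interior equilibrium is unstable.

species 2 excludes species 1

Compare the nullcline intercepts: K1/α12 = 190/0.63 = 302 < K2 = 860; K2/α21 = 860/0.59 = 1460 > K1 = 190.
Since the inequalities point opposite ways, species 2 can invade but species 1 cannot.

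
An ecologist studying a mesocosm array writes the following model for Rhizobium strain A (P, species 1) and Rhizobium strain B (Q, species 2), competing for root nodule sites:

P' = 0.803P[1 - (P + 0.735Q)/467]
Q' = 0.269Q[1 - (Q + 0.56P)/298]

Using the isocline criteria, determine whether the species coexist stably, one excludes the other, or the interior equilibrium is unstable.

Compare the nullcline intercepts: K1/α12 = 467/0.735 = 635 > K2 = 298; K2/α21 = 298/0.56 = 532 > K1 = 467.
Since both inequalities hold, each species can invade when rare, so the interior equilibrium is stable.

stable coexistence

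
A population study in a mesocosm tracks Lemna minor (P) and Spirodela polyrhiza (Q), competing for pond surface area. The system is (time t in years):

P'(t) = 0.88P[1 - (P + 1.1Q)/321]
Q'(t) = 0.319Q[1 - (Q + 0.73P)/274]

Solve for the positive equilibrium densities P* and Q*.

Setting both brackets to zero gives the nullclines P + 1.1Q = 321 and 0.73P + Q = 274.
Substituting Q = 274 - 0.73P into the first: P(1 - 1.1·0.73) = 321 - 1.1·274.
So P* = 19.6/0.197 = 99.5, and then Q* = 274 - 0.73·99.5 = 201.

P* ≈ 99.5, Q* ≈ 201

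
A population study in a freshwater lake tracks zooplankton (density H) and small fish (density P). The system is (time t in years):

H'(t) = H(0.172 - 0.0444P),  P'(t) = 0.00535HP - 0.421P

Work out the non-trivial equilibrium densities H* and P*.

Set dP/dt = 0 with P > 0: 0.00535H - 0.421 = 0, so H* = 0.421/0.00535 = 78.7.
Set dH/dt = 0 with H > 0: 0.172 - 0.0444P = 0, so P* = 0.172/0.0444 = 3.87.

H* ≈ 78.7, P* ≈ 3.87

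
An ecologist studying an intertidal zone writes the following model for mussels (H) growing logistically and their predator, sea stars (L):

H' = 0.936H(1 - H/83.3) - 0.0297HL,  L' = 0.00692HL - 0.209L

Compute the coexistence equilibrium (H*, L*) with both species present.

From dL/dt = 0 with L > 0: 0.00692H* = 0.209, so H* = 30.2.
Substitute into dH/dt = 0: 0.936(1 - 30.2/83.3) = 0.0297L*.
The bracket is 0.637, giving L* = 0.597/0.0297 = 20.1.

H* ≈ 30.2, L* ≈ 20.1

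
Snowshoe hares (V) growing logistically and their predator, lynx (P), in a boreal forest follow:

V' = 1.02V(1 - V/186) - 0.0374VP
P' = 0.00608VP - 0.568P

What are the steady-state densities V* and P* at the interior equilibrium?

V* ≈ 93.4, P* ≈ 13.6

From dP/dt = 0 with P > 0: 0.00608V* = 0.568, so V* = 93.4.
Substitute into dV/dt = 0: 1.02(1 - 93.4/186) = 0.0374P*.
The bracket is 0.498, giving P* = 0.508/0.0374 = 13.6.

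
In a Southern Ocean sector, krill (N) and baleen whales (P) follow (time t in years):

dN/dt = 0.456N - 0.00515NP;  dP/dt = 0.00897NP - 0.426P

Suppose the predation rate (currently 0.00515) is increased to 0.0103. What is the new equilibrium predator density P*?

At the interior fixed point, setting dN/dt = 0 with N > 0 fixes P* = (prey growth rate)/(NP coefficient) — independent of the other coefficients.
With the change, P* = 0.456/0.0103 = 44.3; it falls from 88.5.

P* ≈ 44.3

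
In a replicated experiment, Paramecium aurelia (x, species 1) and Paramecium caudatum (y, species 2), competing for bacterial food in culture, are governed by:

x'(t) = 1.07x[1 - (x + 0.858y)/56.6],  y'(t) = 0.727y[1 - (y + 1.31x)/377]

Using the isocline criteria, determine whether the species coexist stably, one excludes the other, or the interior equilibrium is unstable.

species 2 excludes species 1

Compare the nullcline intercepts: K1/α12 = 56.6/0.858 = 66 < K2 = 377; K2/α21 = 377/1.31 = 288 > K1 = 56.6.
Since the inequalities point opposite ways, species 2 can invade but species 1 cannot.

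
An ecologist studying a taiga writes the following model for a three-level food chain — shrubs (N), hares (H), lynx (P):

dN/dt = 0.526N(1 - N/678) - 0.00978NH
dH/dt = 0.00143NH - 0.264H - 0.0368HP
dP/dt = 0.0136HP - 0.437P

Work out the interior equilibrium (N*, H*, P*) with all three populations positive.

N* ≈ 273, H* ≈ 32.1, P* ≈ 3.43

From dP/dt = 0: 0.0136H* = 0.437, so H* = 32.1.
From dN/dt = 0: 0.526(1 - N*/678) = 0.00978·32.1, giving N* = 678·(1 - 0.597) = 273.
From dH/dt = 0: 0.00143·273 - 0.264 = 0.0368P*, so P* = 0.126/0.0368 = 3.43.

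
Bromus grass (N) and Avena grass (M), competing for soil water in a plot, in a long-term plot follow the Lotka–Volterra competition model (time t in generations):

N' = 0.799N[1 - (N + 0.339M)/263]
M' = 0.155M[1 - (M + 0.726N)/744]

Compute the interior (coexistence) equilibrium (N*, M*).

N* ≈ 14.3, M* ≈ 734

Setting both brackets to zero gives the nullclines N + 0.339M = 263 and 0.726N + M = 744.
Substituting M = 744 - 0.726N into the first: N(1 - 0.339·0.726) = 263 - 0.339·744.
So N* = 10.8/0.754 = 14.3, and then M* = 744 - 0.726·14.3 = 734.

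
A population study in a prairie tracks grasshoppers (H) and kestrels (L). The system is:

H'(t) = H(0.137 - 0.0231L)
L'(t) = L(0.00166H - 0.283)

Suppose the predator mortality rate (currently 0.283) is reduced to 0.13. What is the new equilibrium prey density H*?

At the interior fixed point, setting dL/dt = 0 with L > 0 fixes H* = (predator death rate)/(HL coefficient) — independent of the other coefficients.
With the change, H* = 0.13/0.00166 = 78.3; it falls from 170.

H* ≈ 78.3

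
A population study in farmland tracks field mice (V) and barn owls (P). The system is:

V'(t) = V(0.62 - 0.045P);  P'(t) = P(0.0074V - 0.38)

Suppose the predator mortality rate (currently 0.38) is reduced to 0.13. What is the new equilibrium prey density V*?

At the interior fixed point, setting dP/dt = 0 with P > 0 fixes V* = (predator death rate)/(VP coefficient) — independent of the other coefficients.
With the change, V* = 0.13/0.0074 = 17.6; it falls from 51.4.

V* ≈ 17.6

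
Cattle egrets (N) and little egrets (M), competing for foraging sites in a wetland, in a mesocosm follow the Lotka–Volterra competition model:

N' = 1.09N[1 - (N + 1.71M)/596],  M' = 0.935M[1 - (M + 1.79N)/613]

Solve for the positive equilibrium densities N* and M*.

Setting both brackets to zero gives the nullclines N + 1.71M = 596 and 1.79N + M = 613.
Substituting M = 613 - 1.79N into the first: N(1 - 1.71·1.79) = 596 - 1.71·613.
So N* = -452/-2.06 = 219, and then M* = 613 - 1.79·219 = 220.

N* ≈ 219, M* ≈ 220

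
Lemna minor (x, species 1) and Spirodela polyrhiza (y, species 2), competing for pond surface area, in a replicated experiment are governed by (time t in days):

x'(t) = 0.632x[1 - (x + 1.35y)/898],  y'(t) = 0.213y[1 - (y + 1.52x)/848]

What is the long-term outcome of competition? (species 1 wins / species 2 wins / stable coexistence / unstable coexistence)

Compare the nullcline intercepts: K1/α12 = 898/1.35 = 665 < K2 = 848; K2/α21 = 848/1.52 = 558 < K1 = 898.
Since both are reversed, neither can invade when rare; the interior point is a saddle.

unstable coexistence (outcome depends on initial conditions)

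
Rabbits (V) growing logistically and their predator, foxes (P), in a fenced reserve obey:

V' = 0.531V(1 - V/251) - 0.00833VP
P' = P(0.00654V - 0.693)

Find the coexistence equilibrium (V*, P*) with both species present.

From dP/dt = 0 with P > 0: 0.00654V* = 0.693, so V* = 106.
Substitute into dV/dt = 0: 0.531(1 - 106/251) = 0.00833P*.
The bracket is 0.578, giving P* = 0.307/0.00833 = 36.8.

V* ≈ 106, P* ≈ 36.8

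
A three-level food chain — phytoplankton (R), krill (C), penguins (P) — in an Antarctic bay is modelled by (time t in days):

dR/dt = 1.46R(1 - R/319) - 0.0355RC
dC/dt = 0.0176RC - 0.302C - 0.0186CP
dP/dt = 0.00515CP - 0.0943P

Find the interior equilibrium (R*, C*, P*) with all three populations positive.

R* ≈ 177, C* ≈ 18.3, P* ≈ 151

From dP/dt = 0: 0.00515C* = 0.0943, so C* = 18.3.
From dR/dt = 0: 1.46(1 - R*/319) = 0.0355·18.3, giving R* = 319·(1 - 0.445) = 177.
From dC/dt = 0: 0.0176·177 - 0.302 = 0.0186P*, so P* = 2.81/0.0186 = 151.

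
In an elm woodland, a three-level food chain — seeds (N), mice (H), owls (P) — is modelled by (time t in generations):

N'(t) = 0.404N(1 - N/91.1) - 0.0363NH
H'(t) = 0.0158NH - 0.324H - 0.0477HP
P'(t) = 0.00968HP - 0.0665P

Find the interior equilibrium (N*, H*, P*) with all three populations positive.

From dP/dt = 0: 0.00968H* = 0.0665, so H* = 6.87.
From dN/dt = 0: 0.404(1 - N*/91.1) = 0.0363·6.87, giving N* = 91.1·(1 - 0.617) = 34.9.
From dH/dt = 0: 0.0158·34.9 - 0.324 = 0.0477P*, so P* = 0.227/0.0477 = 4.76.

N* ≈ 34.9, H* ≈ 6.87, P* ≈ 4.76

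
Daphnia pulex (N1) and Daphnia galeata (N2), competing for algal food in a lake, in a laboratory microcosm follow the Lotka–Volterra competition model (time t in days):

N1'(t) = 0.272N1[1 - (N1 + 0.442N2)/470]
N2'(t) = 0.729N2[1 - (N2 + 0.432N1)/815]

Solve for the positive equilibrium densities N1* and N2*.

Setting both brackets to zero gives the nullclines N1 + 0.442N2 = 470 and 0.432N1 + N2 = 815.
Substituting N2 = 815 - 0.432N1 into the first: N1(1 - 0.442·0.432) = 470 - 0.442·815.
So N1* = 110/0.809 = 136, and then N2* = 815 - 0.432·136 = 756.

N1* ≈ 136, N2* ≈ 756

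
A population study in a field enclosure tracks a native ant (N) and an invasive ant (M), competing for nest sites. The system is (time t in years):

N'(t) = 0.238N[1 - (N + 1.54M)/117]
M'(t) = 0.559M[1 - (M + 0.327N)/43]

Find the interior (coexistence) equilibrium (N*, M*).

Setting both brackets to zero gives the nullclines N + 1.54M = 117 and 0.327N + M = 43.
Substituting M = 43 - 0.327N into the first: N(1 - 1.54·0.327) = 117 - 1.54·43.
So N* = 50.8/0.496 = 102, and then M* = 43 - 0.327·102 = 9.55.

N* ≈ 102, M* ≈ 9.55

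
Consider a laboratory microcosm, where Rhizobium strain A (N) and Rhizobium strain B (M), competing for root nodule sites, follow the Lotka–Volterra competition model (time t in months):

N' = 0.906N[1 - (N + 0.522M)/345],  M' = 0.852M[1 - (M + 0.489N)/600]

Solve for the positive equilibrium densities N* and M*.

Setting both brackets to zero gives the nullclines N + 0.522M = 345 and 0.489N + M = 600.
Substituting M = 600 - 0.489N into the first: N(1 - 0.522·0.489) = 345 - 0.522·600.
So N* = 31.8/0.745 = 42.7, and then M* = 600 - 0.489·42.7 = 579.

N* ≈ 42.7, M* ≈ 579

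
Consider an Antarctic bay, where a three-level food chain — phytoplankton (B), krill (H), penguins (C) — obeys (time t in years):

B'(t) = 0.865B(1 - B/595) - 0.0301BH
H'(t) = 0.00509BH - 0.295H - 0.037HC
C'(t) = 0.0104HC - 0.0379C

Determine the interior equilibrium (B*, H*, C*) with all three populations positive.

From dC/dt = 0: 0.0104H* = 0.0379, so H* = 3.64.
From dB/dt = 0: 0.865(1 - B*/595) = 0.0301·3.64, giving B* = 595·(1 - 0.127) = 520.
From dH/dt = 0: 0.00509·520 - 0.295 = 0.037C*, so C* = 2.35/0.037 = 63.5.

B* ≈ 520, H* ≈ 3.64, C* ≈ 63.5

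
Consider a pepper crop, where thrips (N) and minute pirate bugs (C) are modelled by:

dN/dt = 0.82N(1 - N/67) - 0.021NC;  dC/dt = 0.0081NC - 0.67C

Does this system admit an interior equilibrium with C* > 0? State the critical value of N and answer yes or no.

Threshold N = 82.7; K < 82.7, so no, the predator goes extinct.

The predator equation gives dC/dt > 0 only when N > 0.67/0.0081 = 82.7.
Without the predator, N → K = 67. Since 67 < 82.7, the predator cannot invade.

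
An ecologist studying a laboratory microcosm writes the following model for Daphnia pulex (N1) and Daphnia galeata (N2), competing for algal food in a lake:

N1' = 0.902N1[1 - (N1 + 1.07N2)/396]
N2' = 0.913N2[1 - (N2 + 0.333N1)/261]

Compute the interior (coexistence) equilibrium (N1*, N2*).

Setting both brackets to zero gives the nullclines N1 + 1.07N2 = 396 and 0.333N1 + N2 = 261.
Substituting N2 = 261 - 0.333N1 into the first: N1(1 - 1.07·0.333) = 396 - 1.07·261.
So N1* = 117/0.644 = 181, and then N2* = 261 - 0.333·181 = 201.

N1* ≈ 181, N2* ≈ 201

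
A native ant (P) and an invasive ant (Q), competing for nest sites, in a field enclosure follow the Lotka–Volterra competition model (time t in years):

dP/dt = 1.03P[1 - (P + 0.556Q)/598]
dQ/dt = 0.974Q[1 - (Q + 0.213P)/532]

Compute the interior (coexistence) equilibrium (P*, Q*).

P* ≈ 343, Q* ≈ 459

Setting both brackets to zero gives the nullclines P + 0.556Q = 598 and 0.213P + Q = 532.
Substituting Q = 532 - 0.213P into the first: P(1 - 0.556·0.213) = 598 - 0.556·532.
So P* = 302/0.882 = 343, and then Q* = 532 - 0.213·343 = 459.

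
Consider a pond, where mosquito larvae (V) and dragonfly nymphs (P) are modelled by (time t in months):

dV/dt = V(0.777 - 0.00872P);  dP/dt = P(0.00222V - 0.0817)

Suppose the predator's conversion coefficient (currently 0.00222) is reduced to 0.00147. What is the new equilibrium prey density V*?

V* ≈ 55.6

At the interior fixed point, setting dP/dt = 0 with P > 0 fixes V* = (predator death rate)/(VP coefficient) — independent of the other coefficients.
With the change, V* = 0.0817/0.00147 = 55.6; it rises from 36.8.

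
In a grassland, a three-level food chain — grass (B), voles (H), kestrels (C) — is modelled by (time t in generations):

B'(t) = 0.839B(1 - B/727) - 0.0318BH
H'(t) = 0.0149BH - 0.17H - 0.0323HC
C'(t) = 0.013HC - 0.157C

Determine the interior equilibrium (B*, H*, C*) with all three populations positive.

From dC/dt = 0: 0.013H* = 0.157, so H* = 12.1.
From dB/dt = 0: 0.839(1 - B*/727) = 0.0318·12.1, giving B* = 727·(1 - 0.458) = 394.
From dH/dt = 0: 0.0149·394 - 0.17 = 0.0323C*, so C* = 5.7/0.0323 = 177.

B* ≈ 394, H* ≈ 12.1, C* ≈ 177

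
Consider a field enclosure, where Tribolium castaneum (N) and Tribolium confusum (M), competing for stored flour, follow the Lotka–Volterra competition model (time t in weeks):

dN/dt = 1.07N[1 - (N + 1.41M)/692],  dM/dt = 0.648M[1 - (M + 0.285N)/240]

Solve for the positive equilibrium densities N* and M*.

N* ≈ 591, M* ≈ 71.5

Setting both brackets to zero gives the nullclines N + 1.41M = 692 and 0.285N + M = 240.
Substituting M = 240 - 0.285N into the first: N(1 - 1.41·0.285) = 692 - 1.41·240.
So N* = 354/0.598 = 591, and then M* = 240 - 0.285·591 = 71.5.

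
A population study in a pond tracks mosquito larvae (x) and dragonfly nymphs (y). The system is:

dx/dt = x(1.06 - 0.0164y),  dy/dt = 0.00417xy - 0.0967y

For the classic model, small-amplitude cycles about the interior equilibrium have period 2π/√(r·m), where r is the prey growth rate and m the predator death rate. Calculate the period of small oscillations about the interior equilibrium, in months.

T ≈ 19.6 months

Here r = 1.06 and m = 0.0967, so r·m = 0.103.
ω = √0.103 = 0.32 per month, hence T = 2π/ω ≈ 19.6 months.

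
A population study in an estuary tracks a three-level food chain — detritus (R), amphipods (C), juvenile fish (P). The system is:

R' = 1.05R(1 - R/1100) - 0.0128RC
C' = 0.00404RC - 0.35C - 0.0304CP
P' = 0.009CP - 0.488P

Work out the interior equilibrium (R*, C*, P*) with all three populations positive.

R* ≈ 373, C* ≈ 54.2, P* ≈ 38

From dP/dt = 0: 0.009C* = 0.488, so C* = 54.2.
From dR/dt = 0: 1.05(1 - R*/1100) = 0.0128·54.2, giving R* = 1100·(1 - 0.661) = 373.
From dC/dt = 0: 0.00404·373 - 0.35 = 0.0304P*, so P* = 1.16/0.0304 = 38.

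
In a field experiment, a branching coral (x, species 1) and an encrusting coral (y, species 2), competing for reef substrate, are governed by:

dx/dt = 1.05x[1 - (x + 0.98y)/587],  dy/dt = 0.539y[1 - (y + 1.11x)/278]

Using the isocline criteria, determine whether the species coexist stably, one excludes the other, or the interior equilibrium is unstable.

species 1 excludes species 2

Compare the nullcline intercepts: K1/α12 = 587/0.98 = 599 > K2 = 278; K2/α21 = 278/1.11 = 250 < K1 = 587.
Since the inequalities point opposite ways, species 1 can invade but species 2 cannot.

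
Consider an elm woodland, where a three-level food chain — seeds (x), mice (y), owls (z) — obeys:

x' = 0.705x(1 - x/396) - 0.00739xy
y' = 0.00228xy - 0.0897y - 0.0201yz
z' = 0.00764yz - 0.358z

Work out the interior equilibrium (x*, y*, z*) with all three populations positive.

From dz/dt = 0: 0.00764y* = 0.358, so y* = 46.9.
From dx/dt = 0: 0.705(1 - x*/396) = 0.00739·46.9, giving x* = 396·(1 - 0.491) = 201.
From dy/dt = 0: 0.00228·201 - 0.0897 = 0.0201z*, so z* = 0.37/0.0201 = 18.4.

x* ≈ 201, y* ≈ 46.9, z* ≈ 18.4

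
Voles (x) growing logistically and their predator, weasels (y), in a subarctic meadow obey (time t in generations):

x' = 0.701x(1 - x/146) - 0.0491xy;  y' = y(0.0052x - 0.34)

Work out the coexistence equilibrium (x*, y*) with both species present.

x* ≈ 65.4, y* ≈ 7.88

From dy/dt = 0 with y > 0: 0.0052x* = 0.34, so x* = 65.4.
Substitute into dx/dt = 0: 0.701(1 - 65.4/146) = 0.0491y*.
The bracket is 0.552, giving y* = 0.387/0.0491 = 7.88.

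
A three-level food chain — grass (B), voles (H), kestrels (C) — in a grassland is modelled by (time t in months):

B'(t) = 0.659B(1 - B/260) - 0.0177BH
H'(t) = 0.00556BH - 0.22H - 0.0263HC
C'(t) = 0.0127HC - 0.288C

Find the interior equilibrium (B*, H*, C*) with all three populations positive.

B* ≈ 102, H* ≈ 22.7, C* ≈ 13.1

From dC/dt = 0: 0.0127H* = 0.288, so H* = 22.7.
From dB/dt = 0: 0.659(1 - B*/260) = 0.0177·22.7, giving B* = 260·(1 - 0.609) = 102.
From dH/dt = 0: 0.00556·102 - 0.22 = 0.0263C*, so C* = 0.345/0.0263 = 13.1.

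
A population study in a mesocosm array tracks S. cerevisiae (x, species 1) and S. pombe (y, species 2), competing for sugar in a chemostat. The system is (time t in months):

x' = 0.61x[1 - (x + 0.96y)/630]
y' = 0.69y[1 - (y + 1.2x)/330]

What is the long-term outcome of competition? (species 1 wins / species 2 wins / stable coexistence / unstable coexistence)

Compare the nullcline intercepts: K1/α12 = 630/0.96 = 656 > K2 = 330; K2/α21 = 330/1.2 = 275 < K1 = 630.
Since the inequalities point opposite ways, species 1 can invade but species 2 cannot.

species 1 excludes species 2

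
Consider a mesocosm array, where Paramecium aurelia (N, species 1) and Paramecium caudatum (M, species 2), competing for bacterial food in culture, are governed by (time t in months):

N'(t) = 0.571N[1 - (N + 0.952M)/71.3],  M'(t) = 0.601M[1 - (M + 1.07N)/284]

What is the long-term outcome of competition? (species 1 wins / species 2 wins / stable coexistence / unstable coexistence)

species 2 excludes species 1

Compare the nullcline intercepts: K1/α12 = 71.3/0.952 = 74.9 < K2 = 284; K2/α21 = 284/1.07 = 265 > K1 = 71.3.
Since the inequalities point opposite ways, species 2 can invade but species 1 cannot.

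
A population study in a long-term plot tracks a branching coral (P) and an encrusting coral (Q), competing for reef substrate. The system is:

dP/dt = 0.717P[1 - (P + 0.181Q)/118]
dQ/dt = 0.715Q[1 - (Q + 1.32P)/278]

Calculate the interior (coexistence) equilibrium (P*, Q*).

P* ≈ 88.9, Q* ≈ 161

Setting both brackets to zero gives the nullclines P + 0.181Q = 118 and 1.32P + Q = 278.
Substituting Q = 278 - 1.32P into the first: P(1 - 0.181·1.32) = 118 - 0.181·278.
So P* = 67.7/0.761 = 88.9, and then Q* = 278 - 1.32·88.9 = 161.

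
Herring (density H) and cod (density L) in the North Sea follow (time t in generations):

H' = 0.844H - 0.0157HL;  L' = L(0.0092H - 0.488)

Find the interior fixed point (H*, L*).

H* ≈ 53, L* ≈ 53.8

Set dL/dt = 0 with L > 0: 0.0092H - 0.488 = 0, so H* = 0.488/0.0092 = 53.
Set dH/dt = 0 with H > 0: 0.844 - 0.0157L = 0, so L* = 0.844/0.0157 = 53.8.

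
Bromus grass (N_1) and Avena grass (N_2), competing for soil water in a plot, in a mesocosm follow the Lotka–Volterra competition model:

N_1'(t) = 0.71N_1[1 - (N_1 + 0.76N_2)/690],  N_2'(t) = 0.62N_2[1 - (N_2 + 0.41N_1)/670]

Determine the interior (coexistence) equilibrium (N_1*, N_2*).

Setting both brackets to zero gives the nullclines N_1 + 0.76N_2 = 690 and 0.41N_1 + N_2 = 670.
Substituting N_2 = 670 - 0.41N_1 into the first: N_1(1 - 0.76·0.41) = 690 - 0.76·670.
So N_1* = 181/0.688 = 263, and then N_2* = 670 - 0.41·263 = 562.

N_1* ≈ 263, N_2* ≈ 562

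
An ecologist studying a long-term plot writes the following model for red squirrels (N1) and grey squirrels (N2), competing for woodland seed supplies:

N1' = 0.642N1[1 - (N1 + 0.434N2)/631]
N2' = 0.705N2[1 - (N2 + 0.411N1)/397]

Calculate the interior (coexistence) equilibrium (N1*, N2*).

Setting both brackets to zero gives the nullclines N1 + 0.434N2 = 631 and 0.411N1 + N2 = 397.
Substituting N2 = 397 - 0.411N1 into the first: N1(1 - 0.434·0.411) = 631 - 0.434·397.
So N1* = 459/0.822 = 558, and then N2* = 397 - 0.411·558 = 168.

N1* ≈ 558, N2* ≈ 168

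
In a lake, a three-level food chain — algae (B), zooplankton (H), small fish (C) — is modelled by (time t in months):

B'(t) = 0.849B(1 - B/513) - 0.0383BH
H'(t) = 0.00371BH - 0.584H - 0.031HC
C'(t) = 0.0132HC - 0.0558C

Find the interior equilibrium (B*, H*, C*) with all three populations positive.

From dC/dt = 0: 0.0132H* = 0.0558, so H* = 4.23.
From dB/dt = 0: 0.849(1 - B*/513) = 0.0383·4.23, giving B* = 513·(1 - 0.191) = 415.
From dH/dt = 0: 0.00371·415 - 0.584 = 0.031C*, so C* = 0.956/0.031 = 30.8.

B* ≈ 415, H* ≈ 4.23, C* ≈ 30.8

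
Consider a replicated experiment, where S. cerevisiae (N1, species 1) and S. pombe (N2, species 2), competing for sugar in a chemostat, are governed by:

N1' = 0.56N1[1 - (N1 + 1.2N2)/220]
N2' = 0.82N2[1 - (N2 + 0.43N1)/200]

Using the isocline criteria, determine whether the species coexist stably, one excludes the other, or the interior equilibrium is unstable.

Compare the nullcline intercepts: K1/α12 = 220/1.2 = 183 < K2 = 200; K2/α21 = 200/0.43 = 465 > K1 = 220.
Since the inequalities point opposite ways, species 2 can invade but species 1 cannot.

species 2 excludes species 1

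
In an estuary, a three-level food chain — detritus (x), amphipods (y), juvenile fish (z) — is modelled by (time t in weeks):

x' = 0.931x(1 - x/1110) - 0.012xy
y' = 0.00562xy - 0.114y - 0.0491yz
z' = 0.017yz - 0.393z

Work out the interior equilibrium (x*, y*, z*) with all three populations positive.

From dz/dt = 0: 0.017y* = 0.393, so y* = 23.1.
From dx/dt = 0: 0.931(1 - x*/1110) = 0.012·23.1, giving x* = 1110·(1 - 0.298) = 779.
From dy/dt = 0: 0.00562·779 - 0.114 = 0.0491z*, so z* = 4.27/0.0491 = 86.9.

x* ≈ 779, y* ≈ 23.1, z* ≈ 86.9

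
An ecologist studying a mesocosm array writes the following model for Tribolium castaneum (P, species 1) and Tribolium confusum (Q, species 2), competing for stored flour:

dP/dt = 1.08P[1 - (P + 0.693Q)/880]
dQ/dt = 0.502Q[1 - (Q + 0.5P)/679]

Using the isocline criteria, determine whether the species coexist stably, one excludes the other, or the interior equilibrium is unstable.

stable coexistence

Compare the nullcline intercepts: K1/α12 = 880/0.693 = 1270 > K2 = 679; K2/α21 = 679/0.5 = 1360 > K1 = 880.
Since both inequalities hold, each species can invade when rare, so the interior equilibrium is stable.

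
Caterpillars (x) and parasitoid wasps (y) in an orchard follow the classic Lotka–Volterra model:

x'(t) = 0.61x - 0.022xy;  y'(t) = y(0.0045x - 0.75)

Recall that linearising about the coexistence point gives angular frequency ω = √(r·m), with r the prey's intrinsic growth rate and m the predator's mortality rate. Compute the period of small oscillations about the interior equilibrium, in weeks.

T ≈ 9.29 weeks

Here r = 0.61 and m = 0.75, so r·m = 0.458.
ω = √0.458 = 0.676 per week, hence T = 2π/ω ≈ 9.29 weeks.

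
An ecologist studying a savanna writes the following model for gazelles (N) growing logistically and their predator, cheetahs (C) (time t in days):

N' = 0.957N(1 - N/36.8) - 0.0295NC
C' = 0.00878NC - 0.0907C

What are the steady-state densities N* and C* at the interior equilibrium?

From dC/dt = 0 with C > 0: 0.00878N* = 0.0907, so N* = 10.3.
Substitute into dN/dt = 0: 0.957(1 - 10.3/36.8) = 0.0295C*.
The bracket is 0.719, giving C* = 0.688/0.0295 = 23.3.

N* ≈ 10.3, C* ≈ 23.3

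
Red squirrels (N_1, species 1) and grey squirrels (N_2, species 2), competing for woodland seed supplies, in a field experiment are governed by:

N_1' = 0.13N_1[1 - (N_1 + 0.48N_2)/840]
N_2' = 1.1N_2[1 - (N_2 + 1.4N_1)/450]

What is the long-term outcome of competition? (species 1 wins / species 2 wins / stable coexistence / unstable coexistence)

Compare the nullcline intercepts: K1/α12 = 840/0.48 = 1750 > K2 = 450; K2/α21 = 450/1.4 = 321 < K1 = 840.
Since the inequalities point opposite ways, species 1 can invade but species 2 cannot.

species 1 excludes species 2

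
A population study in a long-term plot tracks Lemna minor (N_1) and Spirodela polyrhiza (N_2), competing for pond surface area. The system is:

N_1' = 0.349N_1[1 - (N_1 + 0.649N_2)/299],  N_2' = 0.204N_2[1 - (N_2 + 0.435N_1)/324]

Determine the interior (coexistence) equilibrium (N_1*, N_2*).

Setting both brackets to zero gives the nullclines N_1 + 0.649N_2 = 299 and 0.435N_1 + N_2 = 324.
Substituting N_2 = 324 - 0.435N_1 into the first: N_1(1 - 0.649·0.435) = 299 - 0.649·324.
So N_1* = 88.7/0.718 = 124, and then N_2* = 324 - 0.435·124 = 270.

N_1* ≈ 124, N_2* ≈ 270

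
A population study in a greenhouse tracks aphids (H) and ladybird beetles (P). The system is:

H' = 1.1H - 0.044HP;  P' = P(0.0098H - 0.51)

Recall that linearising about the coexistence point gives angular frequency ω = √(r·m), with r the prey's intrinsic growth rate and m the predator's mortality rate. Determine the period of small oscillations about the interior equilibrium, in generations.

T ≈ 8.39 generations

Here r = 1.1 and m = 0.51, so r·m = 0.561.
ω = √0.561 = 0.749 per generation, hence T = 2π/ω ≈ 8.39 generations.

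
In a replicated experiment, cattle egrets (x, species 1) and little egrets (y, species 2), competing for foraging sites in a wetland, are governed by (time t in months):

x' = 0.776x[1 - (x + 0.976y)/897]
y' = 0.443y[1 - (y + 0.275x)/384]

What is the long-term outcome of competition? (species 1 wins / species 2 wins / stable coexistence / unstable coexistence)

Compare the nullcline intercepts: K1/α12 = 897/0.976 = 919 > K2 = 384; K2/α21 = 384/0.275 = 1400 > K1 = 897.
Since both inequalities hold, each species can invade when rare, so the interior equilibrium is stable.

stable coexistence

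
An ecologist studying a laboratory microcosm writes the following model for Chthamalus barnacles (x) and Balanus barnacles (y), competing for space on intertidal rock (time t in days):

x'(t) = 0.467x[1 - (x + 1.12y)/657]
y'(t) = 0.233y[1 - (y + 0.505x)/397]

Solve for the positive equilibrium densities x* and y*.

x* ≈ 489, y* ≈ 150

Setting both brackets to zero gives the nullclines x + 1.12y = 657 and 0.505x + y = 397.
Substituting y = 397 - 0.505x into the first: x(1 - 1.12·0.505) = 657 - 1.12·397.
So x* = 212/0.434 = 489, and then y* = 397 - 0.505·489 = 150.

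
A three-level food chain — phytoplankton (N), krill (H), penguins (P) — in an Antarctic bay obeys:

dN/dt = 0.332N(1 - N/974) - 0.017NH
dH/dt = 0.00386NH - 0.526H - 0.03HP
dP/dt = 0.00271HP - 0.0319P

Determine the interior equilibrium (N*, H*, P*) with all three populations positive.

N* ≈ 387, H* ≈ 11.8, P* ≈ 32.3

From dP/dt = 0: 0.00271H* = 0.0319, so H* = 11.8.
From dN/dt = 0: 0.332(1 - N*/974) = 0.017·11.8, giving N* = 974·(1 - 0.603) = 387.
From dH/dt = 0: 0.00386·387 - 0.526 = 0.03P*, so P* = 0.968/0.03 = 32.3.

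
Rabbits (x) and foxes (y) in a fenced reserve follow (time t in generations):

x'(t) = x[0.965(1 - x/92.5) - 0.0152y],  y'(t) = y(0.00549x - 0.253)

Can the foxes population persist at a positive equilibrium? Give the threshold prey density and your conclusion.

The predator equation gives dy/dt > 0 only when x > 0.253/0.00549 = 46.1.
Without the predator, x → K = 92.5. Since 92.5 > 46.1, the predator can invade and persist.

Threshold x = 46.1; K > 46.1, so yes, the predator persists.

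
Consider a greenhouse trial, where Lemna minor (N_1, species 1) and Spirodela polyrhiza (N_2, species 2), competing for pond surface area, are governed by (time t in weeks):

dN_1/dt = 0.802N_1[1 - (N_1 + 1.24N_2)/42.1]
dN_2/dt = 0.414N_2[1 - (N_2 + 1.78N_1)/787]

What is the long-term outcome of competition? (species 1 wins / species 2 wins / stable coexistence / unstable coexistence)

Compare the nullcline intercepts: K1/α12 = 42.1/1.24 = 34 < K2 = 787; K2/α21 = 787/1.78 = 442 > K1 = 42.1.
Since the inequalities point opposite ways, species 2 can invade but species 1 cannot.

species 2 excludes species 1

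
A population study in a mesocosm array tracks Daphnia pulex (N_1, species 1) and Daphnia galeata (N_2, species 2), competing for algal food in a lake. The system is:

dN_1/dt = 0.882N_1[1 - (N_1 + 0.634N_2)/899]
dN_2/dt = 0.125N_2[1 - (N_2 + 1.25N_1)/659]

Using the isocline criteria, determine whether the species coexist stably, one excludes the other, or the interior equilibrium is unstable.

Compare the nullcline intercepts: K1/α12 = 899/0.634 = 1420 > K2 = 659; K2/α21 = 659/1.25 = 527 < K1 = 899.
Since the inequalities point opposite ways, species 1 can invade but species 2 cannot.

species 1 excludes species 2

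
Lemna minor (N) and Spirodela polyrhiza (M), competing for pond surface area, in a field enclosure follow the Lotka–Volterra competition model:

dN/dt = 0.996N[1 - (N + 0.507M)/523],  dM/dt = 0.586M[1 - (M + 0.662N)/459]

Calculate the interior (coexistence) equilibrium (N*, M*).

Setting both brackets to zero gives the nullclines N + 0.507M = 523 and 0.662N + M = 459.
Substituting M = 459 - 0.662N into the first: N(1 - 0.507·0.662) = 523 - 0.507·459.
So N* = 290/0.664 = 437, and then M* = 459 - 0.662·437 = 170.

N* ≈ 437, M* ≈ 170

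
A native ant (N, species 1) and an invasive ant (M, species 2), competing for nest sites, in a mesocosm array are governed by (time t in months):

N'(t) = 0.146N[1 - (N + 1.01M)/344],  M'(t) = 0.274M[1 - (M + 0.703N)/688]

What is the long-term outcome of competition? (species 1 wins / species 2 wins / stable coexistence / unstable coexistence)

Compare the nullcline intercepts: K1/α12 = 344/1.01 = 341 < K2 = 688; K2/α21 = 688/0.703 = 979 > K1 = 344.
Since the inequalities point opposite ways, species 2 can invade but species 1 cannot.

species 2 excludes species 1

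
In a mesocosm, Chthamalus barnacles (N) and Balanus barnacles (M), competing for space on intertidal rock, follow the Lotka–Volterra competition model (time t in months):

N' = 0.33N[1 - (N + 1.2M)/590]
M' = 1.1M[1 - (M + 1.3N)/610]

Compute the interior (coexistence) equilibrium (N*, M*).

N* ≈ 254, M* ≈ 280

Setting both brackets to zero gives the nullclines N + 1.2M = 590 and 1.3N + M = 610.
Substituting M = 610 - 1.3N into the first: N(1 - 1.2·1.3) = 590 - 1.2·610.
So N* = -142/-0.56 = 254, and then M* = 610 - 1.3·254 = 280.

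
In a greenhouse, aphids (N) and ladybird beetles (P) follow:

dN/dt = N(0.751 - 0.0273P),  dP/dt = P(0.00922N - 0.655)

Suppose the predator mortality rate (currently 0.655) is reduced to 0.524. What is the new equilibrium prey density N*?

N* ≈ 56.8

At the interior fixed point, setting dP/dt = 0 with P > 0 fixes N* = (predator death rate)/(NP coefficient) — independent of the other coefficients.
With the change, N* = 0.524/0.00922 = 56.8; it falls from 71.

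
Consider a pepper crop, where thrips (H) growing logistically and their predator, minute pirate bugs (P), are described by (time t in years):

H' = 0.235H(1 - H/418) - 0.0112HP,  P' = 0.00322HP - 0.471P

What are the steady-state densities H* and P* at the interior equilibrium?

H* ≈ 146, P* ≈ 13.6

From dP/dt = 0 with P > 0: 0.00322H* = 0.471, so H* = 146.
Substitute into dH/dt = 0: 0.235(1 - 146/418) = 0.0112P*.
The bracket is 0.65, giving P* = 0.153/0.0112 = 13.6.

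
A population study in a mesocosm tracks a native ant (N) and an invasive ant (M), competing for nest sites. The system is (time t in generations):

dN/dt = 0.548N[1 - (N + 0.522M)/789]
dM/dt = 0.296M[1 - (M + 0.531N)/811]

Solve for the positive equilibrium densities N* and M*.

N* ≈ 506, M* ≈ 542

Setting both brackets to zero gives the nullclines N + 0.522M = 789 and 0.531N + M = 811.
Substituting M = 811 - 0.531N into the first: N(1 - 0.522·0.531) = 789 - 0.522·811.
So N* = 366/0.723 = 506, and then M* = 811 - 0.531·506 = 542.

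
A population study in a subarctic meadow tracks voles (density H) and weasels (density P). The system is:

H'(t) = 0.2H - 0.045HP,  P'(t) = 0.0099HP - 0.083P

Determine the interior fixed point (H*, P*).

H* ≈ 8.38, P* ≈ 4.44

Set dP/dt = 0 with P > 0: 0.0099H - 0.083 = 0, so H* = 0.083/0.0099 = 8.38.
Set dH/dt = 0 with H > 0: 0.2 - 0.045P = 0, so P* = 0.2/0.045 = 4.44.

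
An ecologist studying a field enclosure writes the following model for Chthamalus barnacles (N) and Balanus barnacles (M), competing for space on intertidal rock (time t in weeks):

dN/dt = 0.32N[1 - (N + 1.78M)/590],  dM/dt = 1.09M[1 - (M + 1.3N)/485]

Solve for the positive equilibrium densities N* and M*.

Setting both brackets to zero gives the nullclines N + 1.78M = 590 and 1.3N + M = 485.
Substituting M = 485 - 1.3N into the first: N(1 - 1.78·1.3) = 590 - 1.78·485.
So N* = -273/-1.31 = 208, and then M* = 485 - 1.3·208 = 215.

N* ≈ 208, M* ≈ 215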